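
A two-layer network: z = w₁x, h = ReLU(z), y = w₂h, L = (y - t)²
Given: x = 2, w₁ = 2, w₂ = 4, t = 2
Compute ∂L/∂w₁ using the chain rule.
∂L/∂w₁ = 224

Forward pass:
z = w₁x = 2×2 = 4
h = ReLU(4) = 4
y = w₂h = 4×4 = 16

Backward pass:
∂L/∂y = 2(y - t) = 2(16 - 2) = 28
∂y/∂h = w₂ = 4
∂h/∂z = 1 (ReLU derivative)
∂z/∂w₁ = x = 2

∂L/∂w₁ = 28 × 4 × 1 × 2 = 224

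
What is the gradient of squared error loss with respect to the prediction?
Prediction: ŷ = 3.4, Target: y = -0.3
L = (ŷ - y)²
∂L/∂ŷ = 7.4

∂L/∂ŷ = 2(ŷ - y) = 2(3.4 - -0.3) = 2(3.7) = 7.4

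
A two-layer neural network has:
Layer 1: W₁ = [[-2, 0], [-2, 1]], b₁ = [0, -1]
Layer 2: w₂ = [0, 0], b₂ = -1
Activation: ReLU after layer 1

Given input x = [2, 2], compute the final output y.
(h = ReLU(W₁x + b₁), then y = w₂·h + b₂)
y = -1

Layer 1 pre-activation: z₁ = [-4, -3]
After ReLU: h = [0, 0]
Layer 2 output: y = 0×0 + 0×0 + -1 = -1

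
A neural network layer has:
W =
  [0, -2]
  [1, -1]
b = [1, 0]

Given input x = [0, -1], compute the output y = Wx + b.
y = [3, 1]

Wx = [0×0 + -2×-1, 1×0 + -1×-1]
   = [2, 1]
y = Wx + b = [2 + 1, 1 + 0] = [3, 1]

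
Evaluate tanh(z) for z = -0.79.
-0.6584

tanh(-0.79) = (e^(-0.79) - e^(0.79))/(e^(-0.79) + e^(0.79)) = -0.6584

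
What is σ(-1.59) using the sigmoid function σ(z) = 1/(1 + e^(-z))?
0.1694

sigmoid(-1.59) = 1/(1 + e^(1.59)) = 1/(1 + 4.904) = 0.1694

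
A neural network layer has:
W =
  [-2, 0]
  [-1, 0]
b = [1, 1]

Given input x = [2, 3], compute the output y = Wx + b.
y = [-3, -1]

Wx = [-2×2 + 0×3, -1×2 + 0×3]
   = [-4, -2]
y = Wx + b = [-4 + 1, -2 + 1] = [-3, -1]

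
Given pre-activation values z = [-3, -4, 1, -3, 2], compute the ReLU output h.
h = [0, 0, 1, 0, 2]

ReLU applied element-wise: max(0,-3)=0, max(0,-4)=0, max(0,1)=1, max(0,-3)=0, max(0,2)=2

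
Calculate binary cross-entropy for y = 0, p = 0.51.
L = 0.7133

L = -0·log(0.51) - 1·log(0.49) = -log(0.49) = 0.7133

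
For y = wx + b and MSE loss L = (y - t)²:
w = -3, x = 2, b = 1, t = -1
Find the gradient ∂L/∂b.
∂L/∂b = -8

y = wx + b = (-3)(2) + 1 = -5
∂L/∂y = 2(y - t) = 2(-5 - -1) = -8
∂y/∂b = 1
∂L/∂b = ∂L/∂y · ∂y/∂b = -8 × 1 = -8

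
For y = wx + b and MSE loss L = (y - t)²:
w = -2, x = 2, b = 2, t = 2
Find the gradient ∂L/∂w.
∂L/∂w = -16

y = wx + b = (-2)(2) + 2 = -2
∂L/∂y = 2(y - t) = 2(-2 - 2) = -8
∂y/∂w = x = 2
∂L/∂w = ∂L/∂y · ∂y/∂w = -8 × 2 = -16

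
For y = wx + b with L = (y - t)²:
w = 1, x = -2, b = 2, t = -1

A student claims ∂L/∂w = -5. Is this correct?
Incorrect

y = (1)(-2) + 2 = 0
∂L/∂y = 2(y - t) = 2(0 - -1) = 2
∂y/∂w = x = -2
∂L/∂w = 2 × -2 = -4

Claimed value: -5
Incorrect: The correct gradient is -4.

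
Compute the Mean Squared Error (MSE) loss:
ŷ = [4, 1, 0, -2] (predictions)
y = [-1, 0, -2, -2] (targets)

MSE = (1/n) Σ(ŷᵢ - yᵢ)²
MSE = 7.5

MSE = (1/4)((4--1)² + (1-0)² + (0--2)² + (-2--2)²) = (1/4)(25 + 1 + 4 + 0) = 7.5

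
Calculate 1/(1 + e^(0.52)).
0.3729

sigmoid(-0.52) = 1/(1 + e^(0.52)) = 1/(1 + 1.682) = 0.3729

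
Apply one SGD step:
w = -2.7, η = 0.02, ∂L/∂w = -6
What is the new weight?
w_new = -2.58

w_new = w - η·∂L/∂w = -2.7 - 0.02×(-6) = -2.7 - (-0.12) = -2.58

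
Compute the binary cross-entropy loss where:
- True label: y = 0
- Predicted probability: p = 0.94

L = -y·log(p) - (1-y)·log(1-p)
L = 2.813

L = -0·log(0.94) - 1·log(0.06) = -log(0.06) = 2.813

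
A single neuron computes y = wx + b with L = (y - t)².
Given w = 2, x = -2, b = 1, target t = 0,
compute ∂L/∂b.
∂L/∂b = -6

y = wx + b = (2)(-2) + 1 = -3
∂L/∂y = 2(y - t) = 2(-3 - 0) = -6
∂y/∂b = 1
∂L/∂b = ∂L/∂y · ∂y/∂b = -6 × 1 = -6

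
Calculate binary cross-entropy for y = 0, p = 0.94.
L = 2.813

L = -0·log(0.94) - 1·log(0.06) = -log(0.06) = 2.813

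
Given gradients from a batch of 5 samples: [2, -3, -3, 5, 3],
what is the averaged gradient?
Average gradient = 0.8

Average = (1/5)(2 + -3 + -3 + 5 + 3) = 4/5 = 0.8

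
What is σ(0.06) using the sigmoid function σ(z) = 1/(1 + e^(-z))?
0.515

sigmoid(0.06) = 1/(1 + e^(-0.06)) = 1/(1 + 0.9418) = 0.515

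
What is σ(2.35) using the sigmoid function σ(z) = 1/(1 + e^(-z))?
0.9129

sigmoid(2.35) = 1/(1 + e^(-2.35)) = 1/(1 + 0.09537) = 0.9129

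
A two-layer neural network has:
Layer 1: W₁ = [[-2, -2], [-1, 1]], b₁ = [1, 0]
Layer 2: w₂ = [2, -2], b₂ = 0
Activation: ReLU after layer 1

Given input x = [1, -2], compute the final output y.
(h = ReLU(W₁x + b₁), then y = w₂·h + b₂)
y = 6

Layer 1 pre-activation: z₁ = [3, -3]
After ReLU: h = [3, 0]
Layer 2 output: y = 2×3 + -2×0 + 0 = 6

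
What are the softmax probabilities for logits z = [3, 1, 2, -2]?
p = [0.6623, 0.0896, 0.2436, 0.0045]

exp(z) = [20.09, 2.718, 7.389, 0.1353]
Sum = 30.33
p = [0.6623, 0.0896, 0.2436, 0.0045]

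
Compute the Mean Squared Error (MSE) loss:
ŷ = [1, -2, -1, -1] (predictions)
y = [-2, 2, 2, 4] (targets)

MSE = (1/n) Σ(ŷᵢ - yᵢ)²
MSE = 14.75

MSE = (1/4)((1--2)² + (-2-2)² + (-1-2)² + (-1-4)²) = (1/4)(9 + 16 + 9 + 25) = 14.75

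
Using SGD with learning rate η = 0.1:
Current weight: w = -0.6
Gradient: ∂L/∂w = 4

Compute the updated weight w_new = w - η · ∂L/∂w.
w_new = -1

w_new = w - η·∂L/∂w = -0.6 - 0.1×(4) = -0.6 - (0.4) = -1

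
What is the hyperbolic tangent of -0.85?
-0.6911

tanh(-0.85) = (e^(-0.85) - e^(0.85))/(e^(-0.85) + e^(0.85)) = -0.6911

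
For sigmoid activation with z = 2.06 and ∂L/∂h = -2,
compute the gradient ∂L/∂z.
∂L/∂z = -0.2005

σ(2.06) = 0.887
σ'(2.06) = σ(2.06)(1 - σ(2.06)) = 0.887 × 0.113 = 0.1003
∂L/∂z = ∂L/∂h · σ'(z) = -2 × 0.1003 = -0.2005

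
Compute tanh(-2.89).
-0.9938

tanh(-2.89) = (e^(-2.89) - e^(2.89))/(e^(-2.89) + e^(2.89)) = -0.9938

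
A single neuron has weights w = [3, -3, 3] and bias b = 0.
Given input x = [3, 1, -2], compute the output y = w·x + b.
y = 0

y = (3)(3) + (-3)(1) + (3)(-2) + 0 = 0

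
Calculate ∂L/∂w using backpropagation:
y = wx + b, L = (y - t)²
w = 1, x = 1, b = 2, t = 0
∂L/∂w = 6

y = wx + b = (1)(1) + 2 = 3
∂L/∂y = 2(y - t) = 2(3 - 0) = 6
∂y/∂w = x = 1
∂L/∂w = ∂L/∂y · ∂y/∂w = 6 × 1 = 6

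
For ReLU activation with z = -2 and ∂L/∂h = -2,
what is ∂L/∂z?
∂L/∂z = 0

h = ReLU(-2) = 0
Since z < 0: ∂h/∂z = 0
∂L/∂z = ∂L/∂h · ∂h/∂z = -2 × 0 = 0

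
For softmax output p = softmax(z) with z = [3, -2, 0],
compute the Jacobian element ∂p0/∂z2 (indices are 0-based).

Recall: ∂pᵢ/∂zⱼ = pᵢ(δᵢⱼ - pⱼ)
∂p0/∂z2 = -0.0446

p = softmax(z) = [0.9465, 0.006377, 0.04712]
p0 = 0.9465, p2 = 0.04712

∂p0/∂z2 = -p0 × p2 = -0.9465 × 0.04712 = -0.0446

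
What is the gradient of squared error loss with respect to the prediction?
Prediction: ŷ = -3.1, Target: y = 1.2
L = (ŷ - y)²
∂L/∂ŷ = -8.6

∂L/∂ŷ = 2(ŷ - y) = 2(-3.1 - 1.2) = 2(-4.3) = -8.6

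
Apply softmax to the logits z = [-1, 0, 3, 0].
p = [0.0164, 0.0445, 0.8945, 0.0445]

exp(z) = [0.3679, 1, 20.09, 1]
Sum = 22.45
p = [0.0164, 0.0445, 0.8945, 0.0445]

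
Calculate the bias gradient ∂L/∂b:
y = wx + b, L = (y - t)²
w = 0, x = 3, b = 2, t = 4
∂L/∂b = -4

y = wx + b = (0)(3) + 2 = 2
∂L/∂y = 2(y - t) = 2(2 - 4) = -4
∂y/∂b = 1
∂L/∂b = ∂L/∂y · ∂y/∂b = -4 × 1 = -4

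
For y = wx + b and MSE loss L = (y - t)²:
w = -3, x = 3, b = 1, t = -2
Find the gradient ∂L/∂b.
∂L/∂b = -12

y = wx + b = (-3)(3) + 1 = -8
∂L/∂y = 2(y - t) = 2(-8 - -2) = -12
∂y/∂b = 1
∂L/∂b = ∂L/∂y · ∂y/∂b = -12 × 1 = -12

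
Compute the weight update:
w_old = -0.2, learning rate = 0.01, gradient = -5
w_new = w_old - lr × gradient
w_new = -0.15

w_new = w - η·∂L/∂w = -0.2 - 0.01×(-5) = -0.2 - (-0.05) = -0.15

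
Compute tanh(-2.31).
-0.9805

tanh(-2.31) = (e^(-2.31) - e^(2.31))/(e^(-2.31) + e^(2.31)) = -0.9805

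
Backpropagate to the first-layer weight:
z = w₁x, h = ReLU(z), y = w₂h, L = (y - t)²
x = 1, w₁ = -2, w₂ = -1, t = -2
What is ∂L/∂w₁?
∂L/∂w₁ = 0

Forward pass:
z = w₁x = -2×1 = -2
h = ReLU(-2) = 0
y = w₂h = -1×0 = 0

Backward pass:
∂L/∂y = 2(y - t) = 2(0 - -2) = 4
∂y/∂h = w₂ = -1
∂h/∂z = 0 (ReLU derivative)
∂z/∂w₁ = x = 1

∂L/∂w₁ = 4 × -1 × 0 × 1 = 0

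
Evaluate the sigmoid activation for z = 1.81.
0.8594

sigmoid(1.81) = 1/(1 + e^(-1.81)) = 1/(1 + 0.1637) = 0.8594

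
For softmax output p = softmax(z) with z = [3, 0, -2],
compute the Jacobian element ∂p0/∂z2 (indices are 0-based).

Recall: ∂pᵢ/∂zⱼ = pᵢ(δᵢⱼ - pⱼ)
∂p0/∂z2 = -0.006036

p = softmax(z) = [0.9465, 0.04712, 0.006377]
p0 = 0.9465, p2 = 0.006377

∂p0/∂z2 = -p0 × p2 = -0.9465 × 0.006377 = -0.006036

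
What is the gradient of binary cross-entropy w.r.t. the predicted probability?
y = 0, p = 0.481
∂L/∂p = 1.927

∂L/∂p = -y/p + (1-y)/(1-p) = 0 + 1/0.519 = 1.927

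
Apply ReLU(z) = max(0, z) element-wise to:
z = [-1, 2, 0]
h = [0, 2, 0]

ReLU applied element-wise: max(0,-1)=0, max(0,2)=2, max(0,0)=0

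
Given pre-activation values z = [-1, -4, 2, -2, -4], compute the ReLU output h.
h = [0, 0, 2, 0, 0]

ReLU applied element-wise: max(0,-1)=0, max(0,-4)=0, max(0,2)=2, max(0,-2)=0, max(0,-4)=0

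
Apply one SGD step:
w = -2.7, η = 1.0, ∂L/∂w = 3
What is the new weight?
w_new = -5.7

w_new = w - η·∂L/∂w = -2.7 - 1.0×(3) = -2.7 - (3) = -5.7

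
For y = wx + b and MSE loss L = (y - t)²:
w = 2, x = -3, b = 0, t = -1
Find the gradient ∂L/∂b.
∂L/∂b = -10

y = wx + b = (2)(-3) + 0 = -6
∂L/∂y = 2(y - t) = 2(-6 - -1) = -10
∂y/∂b = 1
∂L/∂b = ∂L/∂y · ∂y/∂b = -10 × 1 = -10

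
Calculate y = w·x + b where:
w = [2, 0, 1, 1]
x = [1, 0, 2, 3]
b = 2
y = 9

y = (2)(1) + (0)(0) + (1)(2) + (1)(3) + 2 = 9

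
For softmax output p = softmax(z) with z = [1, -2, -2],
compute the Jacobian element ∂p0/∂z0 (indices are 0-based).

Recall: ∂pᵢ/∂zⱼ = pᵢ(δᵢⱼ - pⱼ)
∂p0/∂z0 = 0.08236

p = softmax(z) = [0.9094, 0.04528, 0.04528]
p0 = 0.9094

∂p0/∂z0 = p0(1 - p0) = 0.9094 × (1 - 0.9094) = 0.08236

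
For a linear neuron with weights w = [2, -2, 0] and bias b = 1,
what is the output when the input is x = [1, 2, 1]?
y = -1

y = (2)(1) + (-2)(2) + (0)(1) + 1 = -1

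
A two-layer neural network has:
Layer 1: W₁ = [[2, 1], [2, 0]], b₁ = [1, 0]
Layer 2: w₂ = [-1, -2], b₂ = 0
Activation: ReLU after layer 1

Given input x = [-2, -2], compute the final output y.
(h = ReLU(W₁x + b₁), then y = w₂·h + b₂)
y = 0

Layer 1 pre-activation: z₁ = [-5, -4]
After ReLU: h = [0, 0]
Layer 2 output: y = -1×0 + -2×0 + 0 = 0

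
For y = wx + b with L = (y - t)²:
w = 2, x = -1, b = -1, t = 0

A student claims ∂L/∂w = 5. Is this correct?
Incorrect

y = (2)(-1) + -1 = -3
∂L/∂y = 2(y - t) = 2(-3 - 0) = -6
∂y/∂w = x = -1
∂L/∂w = -6 × -1 = 6

Claimed value: 5
Incorrect: The correct gradient is 6.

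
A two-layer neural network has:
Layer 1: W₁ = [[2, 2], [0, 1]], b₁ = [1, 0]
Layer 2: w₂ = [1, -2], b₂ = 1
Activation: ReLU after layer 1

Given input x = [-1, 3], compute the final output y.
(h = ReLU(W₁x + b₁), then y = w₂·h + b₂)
y = 0

Layer 1 pre-activation: z₁ = [5, 3]
After ReLU: h = [5, 3]
Layer 2 output: y = 1×5 + -2×3 + 1 = 0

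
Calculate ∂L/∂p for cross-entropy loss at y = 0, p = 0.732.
∂L/∂p = 3.731

∂L/∂p = -y/p + (1-y)/(1-p) = 0 + 1/0.268 = 3.731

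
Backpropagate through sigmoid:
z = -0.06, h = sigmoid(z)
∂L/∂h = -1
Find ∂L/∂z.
∂L/∂z = -0.2498

σ(-0.06) = 0.485
σ'(-0.06) = σ(-0.06)(1 - σ(-0.06)) = 0.485 × 0.515 = 0.2498
∂L/∂z = ∂L/∂h · σ'(z) = -1 × 0.2498 = -0.2498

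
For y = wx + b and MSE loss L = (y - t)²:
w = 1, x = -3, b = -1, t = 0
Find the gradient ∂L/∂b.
∂L/∂b = -8

y = wx + b = (1)(-3) + -1 = -4
∂L/∂y = 2(y - t) = 2(-4 - 0) = -8
∂y/∂b = 1
∂L/∂b = ∂L/∂y · ∂y/∂b = -8 × 1 = -8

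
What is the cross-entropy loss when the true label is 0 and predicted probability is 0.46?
L = 0.6162

L = -0·log(0.46) - 1·log(0.54) = -log(0.54) = 0.6162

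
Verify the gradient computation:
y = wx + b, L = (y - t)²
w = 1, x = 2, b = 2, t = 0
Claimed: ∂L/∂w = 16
Correct

y = (1)(2) + 2 = 4
∂L/∂y = 2(y - t) = 2(4 - 0) = 8
∂y/∂w = x = 2
∂L/∂w = 8 × 2 = 16

Claimed value: 16
Correct: The correct gradient is 16.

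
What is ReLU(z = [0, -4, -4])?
h = [0, 0, 0]

ReLU applied element-wise: max(0,0)=0, max(0,-4)=0, max(0,-4)=0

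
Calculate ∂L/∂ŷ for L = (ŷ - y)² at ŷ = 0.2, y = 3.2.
∂L/∂ŷ = -6.0

∂L/∂ŷ = 2(ŷ - y) = 2(0.2 - 3.2) = 2(-3.0) = -6.0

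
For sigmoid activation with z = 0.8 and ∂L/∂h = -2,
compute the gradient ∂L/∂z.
∂L/∂z = -0.4278

σ(0.8) = 0.69
σ'(0.8) = σ(0.8)(1 - σ(0.8)) = 0.69 × 0.31 = 0.2139
∂L/∂z = ∂L/∂h · σ'(z) = -2 × 0.2139 = -0.4278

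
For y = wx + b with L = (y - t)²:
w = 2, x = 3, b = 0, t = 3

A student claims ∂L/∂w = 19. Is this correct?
Incorrect

y = (2)(3) + 0 = 6
∂L/∂y = 2(y - t) = 2(6 - 3) = 6
∂y/∂w = x = 3
∂L/∂w = 6 × 3 = 18

Claimed value: 19
Incorrect: The correct gradient is 18.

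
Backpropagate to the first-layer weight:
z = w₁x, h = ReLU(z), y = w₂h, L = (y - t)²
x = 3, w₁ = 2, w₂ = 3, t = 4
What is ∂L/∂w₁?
∂L/∂w₁ = 252

Forward pass:
z = w₁x = 2×3 = 6
h = ReLU(6) = 6
y = w₂h = 3×6 = 18

Backward pass:
∂L/∂y = 2(y - t) = 2(18 - 4) = 28
∂y/∂h = w₂ = 3
∂h/∂z = 1 (ReLU derivative)
∂z/∂w₁ = x = 3

∂L/∂w₁ = 28 × 3 × 1 × 3 = 252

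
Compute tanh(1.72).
0.9379

tanh(1.72) = (e^(1.72) - e^(-1.72))/(e^(1.72) + e^(-1.72)) = 0.9379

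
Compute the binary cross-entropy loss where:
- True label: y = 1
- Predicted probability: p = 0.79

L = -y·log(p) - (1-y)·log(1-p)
L = 0.2357

L = -1·log(0.79) - 0·log(0.21) = -log(0.79) = 0.2357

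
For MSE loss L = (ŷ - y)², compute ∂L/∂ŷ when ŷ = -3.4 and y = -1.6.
∂L/∂ŷ = -3.6

∂L/∂ŷ = 2(ŷ - y) = 2(-3.4 - -1.6) = 2(-1.8) = -3.6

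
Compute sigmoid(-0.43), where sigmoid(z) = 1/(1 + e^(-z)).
0.3941

sigmoid(-0.43) = 1/(1 + e^(0.43)) = 1/(1 + 1.537) = 0.3941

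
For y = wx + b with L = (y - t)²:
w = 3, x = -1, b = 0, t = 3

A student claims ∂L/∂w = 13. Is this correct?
Incorrect

y = (3)(-1) + 0 = -3
∂L/∂y = 2(y - t) = 2(-3 - 3) = -12
∂y/∂w = x = -1
∂L/∂w = -12 × -1 = 12

Claimed value: 13
Incorrect: The correct gradient is 12.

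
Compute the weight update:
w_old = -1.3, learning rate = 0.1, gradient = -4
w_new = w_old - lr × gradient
w_new = -0.9

w_new = w - η·∂L/∂w = -1.3 - 0.1×(-4) = -1.3 - (-0.4) = -0.9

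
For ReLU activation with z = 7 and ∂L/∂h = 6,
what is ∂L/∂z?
∂L/∂z = 6

h = ReLU(7) = 7
Since z > 0: ∂h/∂z = 1
∂L/∂z = ∂L/∂h · ∂h/∂z = 6 × 1 = 6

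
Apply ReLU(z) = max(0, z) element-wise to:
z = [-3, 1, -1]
h = [0, 1, 0]

ReLU applied element-wise: max(0,-3)=0, max(0,1)=1, max(0,-1)=0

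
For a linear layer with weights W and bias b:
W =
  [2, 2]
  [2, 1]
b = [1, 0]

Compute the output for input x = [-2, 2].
y = [1, -2]

Wx = [2×-2 + 2×2, 2×-2 + 1×2]
   = [0, -2]
y = Wx + b = [0 + 1, -2 + 0] = [1, -2]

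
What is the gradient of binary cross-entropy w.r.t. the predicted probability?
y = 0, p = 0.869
∂L/∂p = 7.634

∂L/∂p = -y/p + (1-y)/(1-p) = 0 + 1/0.131 = 7.634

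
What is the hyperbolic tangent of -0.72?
-0.6169

tanh(-0.72) = (e^(-0.72) - e^(0.72))/(e^(-0.72) + e^(0.72)) = -0.6169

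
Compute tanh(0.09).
0.08976

tanh(0.09) = (e^(0.09) - e^(-0.09))/(e^(0.09) + e^(-0.09)) = 0.08976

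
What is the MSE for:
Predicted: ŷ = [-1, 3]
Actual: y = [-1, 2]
MSE = 0.5

MSE = (1/2)((-1--1)² + (3-2)²) = (1/2)(0 + 1) = 0.5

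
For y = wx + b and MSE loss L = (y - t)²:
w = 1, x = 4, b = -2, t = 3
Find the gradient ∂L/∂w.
∂L/∂w = -8

y = wx + b = (1)(4) + -2 = 2
∂L/∂y = 2(y - t) = 2(2 - 3) = -2
∂y/∂w = x = 4
∂L/∂w = ∂L/∂y · ∂y/∂w = -2 × 4 = -8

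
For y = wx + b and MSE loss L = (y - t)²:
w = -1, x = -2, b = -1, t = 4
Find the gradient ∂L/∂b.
∂L/∂b = -6

y = wx + b = (-1)(-2) + -1 = 1
∂L/∂y = 2(y - t) = 2(1 - 4) = -6
∂y/∂b = 1
∂L/∂b = ∂L/∂y · ∂y/∂b = -6 × 1 = -6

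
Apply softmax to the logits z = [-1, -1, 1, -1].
p = [0.0963, 0.0963, 0.7112, 0.0963]

exp(z) = [0.3679, 0.3679, 2.718, 0.3679]
Sum = 3.822
p = [0.0963, 0.0963, 0.7112, 0.0963]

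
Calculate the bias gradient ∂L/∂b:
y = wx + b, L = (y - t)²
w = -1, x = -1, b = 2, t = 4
∂L/∂b = -2

y = wx + b = (-1)(-1) + 2 = 3
∂L/∂y = 2(y - t) = 2(3 - 4) = -2
∂y/∂b = 1
∂L/∂b = ∂L/∂y · ∂y/∂b = -2 × 1 = -2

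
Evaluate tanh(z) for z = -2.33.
-0.9812

tanh(-2.33) = (e^(-2.33) - e^(2.33))/(e^(-2.33) + e^(2.33)) = -0.9812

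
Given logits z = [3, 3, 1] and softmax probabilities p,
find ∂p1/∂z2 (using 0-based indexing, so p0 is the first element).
∂p1/∂z2 = -0.02968

p = softmax(z) = [0.4683, 0.4683, 0.06338]
p1 = 0.4683, p2 = 0.06338

∂p1/∂z2 = -p1 × p2 = -0.4683 × 0.06338 = -0.02968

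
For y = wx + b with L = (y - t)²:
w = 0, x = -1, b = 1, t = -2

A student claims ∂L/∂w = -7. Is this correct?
Incorrect

y = (0)(-1) + 1 = 1
∂L/∂y = 2(y - t) = 2(1 - -2) = 6
∂y/∂w = x = -1
∂L/∂w = 6 × -1 = -6

Claimed value: -7
Incorrect: The correct gradient is -6.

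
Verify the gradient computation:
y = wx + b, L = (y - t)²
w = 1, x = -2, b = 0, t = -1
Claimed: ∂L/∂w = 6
Incorrect

y = (1)(-2) + 0 = -2
∂L/∂y = 2(y - t) = 2(-2 - -1) = -2
∂y/∂w = x = -2
∂L/∂w = -2 × -2 = 4

Claimed value: 6
Incorrect: The correct gradient is 4.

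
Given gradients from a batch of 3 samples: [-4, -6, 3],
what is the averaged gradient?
Average gradient = -2.333

Average = (1/3)(-4 + -6 + 3) = -7/3 = -2.333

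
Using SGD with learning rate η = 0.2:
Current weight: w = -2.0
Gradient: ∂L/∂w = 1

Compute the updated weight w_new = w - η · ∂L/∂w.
w_new = -2.2

w_new = w - η·∂L/∂w = -2.0 - 0.2×(1) = -2.0 - (0.2) = -2.2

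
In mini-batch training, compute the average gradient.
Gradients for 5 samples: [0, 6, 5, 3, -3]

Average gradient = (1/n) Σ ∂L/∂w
Average gradient = 2.2

Average = (1/5)(0 + 6 + 5 + 3 + -3) = 11/5 = 2.2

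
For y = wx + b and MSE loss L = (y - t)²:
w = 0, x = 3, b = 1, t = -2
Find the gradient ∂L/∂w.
∂L/∂w = 18

y = wx + b = (0)(3) + 1 = 1
∂L/∂y = 2(y - t) = 2(1 - -2) = 6
∂y/∂w = x = 3
∂L/∂w = ∂L/∂y · ∂y/∂w = 6 × 3 = 18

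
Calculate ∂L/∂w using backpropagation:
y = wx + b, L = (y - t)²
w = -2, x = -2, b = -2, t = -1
∂L/∂w = -12

y = wx + b = (-2)(-2) + -2 = 2
∂L/∂y = 2(y - t) = 2(2 - -1) = 6
∂y/∂w = x = -2
∂L/∂w = ∂L/∂y · ∂y/∂w = 6 × -2 = -12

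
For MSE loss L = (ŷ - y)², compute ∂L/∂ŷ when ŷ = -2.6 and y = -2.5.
∂L/∂ŷ = -0.2

∂L/∂ŷ = 2(ŷ - y) = 2(-2.6 - -2.5) = 2(-0.1) = -0.2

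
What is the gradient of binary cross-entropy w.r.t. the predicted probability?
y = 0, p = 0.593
∂L/∂p = 2.457

∂L/∂p = -y/p + (1-y)/(1-p) = 0 + 1/0.407 = 2.457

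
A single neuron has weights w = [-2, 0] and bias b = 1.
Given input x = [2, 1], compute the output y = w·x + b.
y = -3

y = (-2)(2) + (0)(1) + 1 = -3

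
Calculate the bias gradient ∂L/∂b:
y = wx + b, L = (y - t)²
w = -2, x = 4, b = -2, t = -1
∂L/∂b = -18

y = wx + b = (-2)(4) + -2 = -10
∂L/∂y = 2(y - t) = 2(-10 - -1) = -18
∂y/∂b = 1
∂L/∂b = ∂L/∂y · ∂y/∂b = -18 × 1 = -18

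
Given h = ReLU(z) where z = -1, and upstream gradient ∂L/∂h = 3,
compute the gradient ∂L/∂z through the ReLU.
∂L/∂z = 0

h = ReLU(-1) = 0
Since z < 0: ∂h/∂z = 0
∂L/∂z = ∂L/∂h · ∂h/∂z = 3 × 0 = 0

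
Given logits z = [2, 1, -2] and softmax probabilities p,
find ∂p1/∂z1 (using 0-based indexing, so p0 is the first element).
∂p1/∂z1 = 0.195

p = softmax(z) = [0.7214, 0.2654, 0.01321]
p1 = 0.2654

∂p1/∂z1 = p1(1 - p1) = 0.2654 × (1 - 0.2654) = 0.195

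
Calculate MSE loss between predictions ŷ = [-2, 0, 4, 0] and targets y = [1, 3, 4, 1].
MSE = 4.75

MSE = (1/4)((-2-1)² + (0-3)² + (4-4)² + (0-1)²) = (1/4)(9 + 9 + 0 + 1) = 4.75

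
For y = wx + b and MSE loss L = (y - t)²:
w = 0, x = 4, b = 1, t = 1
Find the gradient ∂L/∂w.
∂L/∂w = 0

y = wx + b = (0)(4) + 1 = 1
∂L/∂y = 2(y - t) = 2(1 - 1) = 0
∂y/∂w = x = 4
∂L/∂w = ∂L/∂y · ∂y/∂w = 0 × 4 = 0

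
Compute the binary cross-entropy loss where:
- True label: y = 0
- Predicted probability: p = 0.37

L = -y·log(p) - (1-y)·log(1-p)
L = 0.462

L = -0·log(0.37) - 1·log(0.63) = -log(0.63) = 0.462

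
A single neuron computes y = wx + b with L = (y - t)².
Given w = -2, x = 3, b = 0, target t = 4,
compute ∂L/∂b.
∂L/∂b = -20

y = wx + b = (-2)(3) + 0 = -6
∂L/∂y = 2(y - t) = 2(-6 - 4) = -20
∂y/∂b = 1
∂L/∂b = ∂L/∂y · ∂y/∂b = -20 × 1 = -20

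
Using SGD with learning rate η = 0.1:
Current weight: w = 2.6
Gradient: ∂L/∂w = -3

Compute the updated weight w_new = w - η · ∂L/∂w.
w_new = 2.9

w_new = w - η·∂L/∂w = 2.6 - 0.1×(-3) = 2.6 - (-0.3) = 2.9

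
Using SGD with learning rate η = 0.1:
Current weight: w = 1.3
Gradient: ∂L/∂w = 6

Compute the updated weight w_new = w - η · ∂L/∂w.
w_new = 0.7

w_new = w - η·∂L/∂w = 1.3 - 0.1×(6) = 1.3 - (0.6) = 0.7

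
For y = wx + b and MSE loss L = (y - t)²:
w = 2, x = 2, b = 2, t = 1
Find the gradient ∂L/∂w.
∂L/∂w = 20

y = wx + b = (2)(2) + 2 = 6
∂L/∂y = 2(y - t) = 2(6 - 1) = 10
∂y/∂w = x = 2
∂L/∂w = ∂L/∂y · ∂y/∂w = 10 × 2 = 20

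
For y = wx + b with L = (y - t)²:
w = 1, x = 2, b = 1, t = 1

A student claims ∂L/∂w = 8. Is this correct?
Correct

y = (1)(2) + 1 = 3
∂L/∂y = 2(y - t) = 2(3 - 1) = 4
∂y/∂w = x = 2
∂L/∂w = 4 × 2 = 8

Claimed value: 8
Correct: The correct gradient is 8.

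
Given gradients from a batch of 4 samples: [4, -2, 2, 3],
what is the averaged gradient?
Average gradient = 1.75

Average = (1/4)(4 + -2 + 2 + 3) = 7/4 = 1.75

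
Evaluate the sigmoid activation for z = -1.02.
0.265

sigmoid(-1.02) = 1/(1 + e^(1.02)) = 1/(1 + 2.773) = 0.265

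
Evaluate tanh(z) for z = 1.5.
0.9051

tanh(1.5) = (e^(1.5) - e^(-1.5))/(e^(1.5) + e^(-1.5)) = 0.9051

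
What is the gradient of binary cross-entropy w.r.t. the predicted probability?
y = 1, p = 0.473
∂L/∂p = -2.114

∂L/∂p = -y/p + (1-y)/(1-p) = -1/0.473 + 0 = -2.114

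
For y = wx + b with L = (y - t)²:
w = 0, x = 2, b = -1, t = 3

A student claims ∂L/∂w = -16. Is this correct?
Correct

y = (0)(2) + -1 = -1
∂L/∂y = 2(y - t) = 2(-1 - 3) = -8
∂y/∂w = x = 2
∂L/∂w = -8 × 2 = -16

Claimed value: -16
Correct: The correct gradient is -16.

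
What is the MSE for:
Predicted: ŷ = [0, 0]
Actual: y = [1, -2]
MSE = 2.5

MSE = (1/2)((0-1)² + (0--2)²) = (1/2)(1 + 4) = 2.5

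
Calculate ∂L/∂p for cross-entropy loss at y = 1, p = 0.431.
∂L/∂p = -2.32

∂L/∂p = -y/p + (1-y)/(1-p) = -1/0.431 + 0 = -2.32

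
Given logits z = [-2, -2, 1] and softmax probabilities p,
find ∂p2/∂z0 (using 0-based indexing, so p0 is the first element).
∂p2/∂z0 = -0.04118

p = softmax(z) = [0.04528, 0.04528, 0.9094]
p2 = 0.9094, p0 = 0.04528

∂p2/∂z0 = -p2 × p0 = -0.9094 × 0.04528 = -0.04118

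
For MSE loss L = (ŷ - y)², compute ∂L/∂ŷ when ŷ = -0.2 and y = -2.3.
∂L/∂ŷ = 4.2

∂L/∂ŷ = 2(ŷ - y) = 2(-0.2 - -2.3) = 2(2.1) = 4.2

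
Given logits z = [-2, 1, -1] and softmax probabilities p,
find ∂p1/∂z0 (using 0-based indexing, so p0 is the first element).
∂p1/∂z0 = -0.03545

p = softmax(z) = [0.04201, 0.8438, 0.1142]
p1 = 0.8438, p0 = 0.04201

∂p1/∂z0 = -p1 × p0 = -0.8438 × 0.04201 = -0.03545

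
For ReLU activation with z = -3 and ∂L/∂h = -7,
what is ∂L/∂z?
∂L/∂z = 0

h = ReLU(-3) = 0
Since z < 0: ∂h/∂z = 0
∂L/∂z = ∂L/∂h · ∂h/∂z = -7 × 0 = 0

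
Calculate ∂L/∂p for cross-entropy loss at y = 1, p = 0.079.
∂L/∂p = -12.66

∂L/∂p = -y/p + (1-y)/(1-p) = -1/0.079 + 0 = -12.66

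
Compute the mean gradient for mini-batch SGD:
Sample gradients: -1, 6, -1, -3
Average gradient = 0.25

Average = (1/4)(-1 + 6 + -1 + -3) = 1/4 = 0.25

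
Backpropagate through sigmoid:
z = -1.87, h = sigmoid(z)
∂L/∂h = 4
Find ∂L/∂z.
∂L/∂z = 0.4628

σ(-1.87) = 0.1335
σ'(-1.87) = σ(-1.87)(1 - σ(-1.87)) = 0.1335 × 0.8665 = 0.1157
∂L/∂z = ∂L/∂h · σ'(z) = 4 × 0.1157 = 0.4628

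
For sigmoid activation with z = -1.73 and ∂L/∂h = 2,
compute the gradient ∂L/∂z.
∂L/∂z = 0.2558

σ(-1.73) = 0.1506
σ'(-1.73) = σ(-1.73)(1 - σ(-1.73)) = 0.1506 × 0.8494 = 0.1279
∂L/∂z = ∂L/∂h · σ'(z) = 2 × 0.1279 = 0.2558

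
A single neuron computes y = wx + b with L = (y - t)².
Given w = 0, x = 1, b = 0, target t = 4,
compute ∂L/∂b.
∂L/∂b = -8

y = wx + b = (0)(1) + 0 = 0
∂L/∂y = 2(y - t) = 2(0 - 4) = -8
∂y/∂b = 1
∂L/∂b = ∂L/∂y · ∂y/∂b = -8 × 1 = -8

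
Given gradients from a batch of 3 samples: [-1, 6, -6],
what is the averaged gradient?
Average gradient = -0.3333

Average = (1/3)(-1 + 6 + -6) = -1/3 = -0.3333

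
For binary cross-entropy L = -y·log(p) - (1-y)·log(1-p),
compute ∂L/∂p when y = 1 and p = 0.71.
∂L/∂p = -1.408

∂L/∂p = -y/p + (1-y)/(1-p) = -1/0.71 + 0 = -1.408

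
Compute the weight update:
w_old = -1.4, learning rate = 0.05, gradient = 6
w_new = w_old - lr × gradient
w_new = -1.7

w_new = w - η·∂L/∂w = -1.4 - 0.05×(6) = -1.4 - (0.3) = -1.7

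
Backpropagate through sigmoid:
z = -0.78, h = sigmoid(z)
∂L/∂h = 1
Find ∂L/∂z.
∂L/∂z = 0.2155

σ(-0.78) = 0.3143
σ'(-0.78) = σ(-0.78)(1 - σ(-0.78)) = 0.3143 × 0.6857 = 0.2155
∂L/∂z = ∂L/∂h · σ'(z) = 1 × 0.2155 = 0.2155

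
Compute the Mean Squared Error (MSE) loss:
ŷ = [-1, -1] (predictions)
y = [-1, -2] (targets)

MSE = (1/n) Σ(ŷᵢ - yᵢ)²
MSE = 0.5

MSE = (1/2)((-1--1)² + (-1--2)²) = (1/2)(0 + 1) = 0.5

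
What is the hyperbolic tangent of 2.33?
0.9812

tanh(2.33) = (e^(2.33) - e^(-2.33))/(e^(2.33) + e^(-2.33)) = 0.9812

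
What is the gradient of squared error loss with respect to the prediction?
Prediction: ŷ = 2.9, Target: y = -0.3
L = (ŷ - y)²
∂L/∂ŷ = 6.4

∂L/∂ŷ = 2(ŷ - y) = 2(2.9 - -0.3) = 2(3.2) = 6.4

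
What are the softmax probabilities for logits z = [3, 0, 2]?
p = [0.7054, 0.0351, 0.2595]

exp(z) = [20.09, 1, 7.389]
Sum = 28.47
p = [0.7054, 0.0351, 0.2595]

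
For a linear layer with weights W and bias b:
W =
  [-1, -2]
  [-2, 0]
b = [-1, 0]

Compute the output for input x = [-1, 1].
y = [-2, 2]

Wx = [-1×-1 + -2×1, -2×-1 + 0×1]
   = [-1, 2]
y = Wx + b = [-1 + -1, 2 + 0] = [-2, 2]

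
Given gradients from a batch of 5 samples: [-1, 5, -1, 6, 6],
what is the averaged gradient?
Average gradient = 3

Average = (1/5)(-1 + 5 + -1 + 6 + 6) = 15/5 = 3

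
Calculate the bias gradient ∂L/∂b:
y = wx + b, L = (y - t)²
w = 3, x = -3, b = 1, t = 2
∂L/∂b = -20

y = wx + b = (3)(-3) + 1 = -8
∂L/∂y = 2(y - t) = 2(-8 - 2) = -20
∂y/∂b = 1
∂L/∂b = ∂L/∂y · ∂y/∂b = -20 × 1 = -20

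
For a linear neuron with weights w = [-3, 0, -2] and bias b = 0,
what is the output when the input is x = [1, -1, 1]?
y = -5

y = (-3)(1) + (0)(-1) + (-2)(1) + 0 = -5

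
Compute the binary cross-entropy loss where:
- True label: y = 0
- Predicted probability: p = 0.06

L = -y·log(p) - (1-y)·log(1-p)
L = 0.06188

L = -0·log(0.06) - 1·log(0.94) = -log(0.94) = 0.06188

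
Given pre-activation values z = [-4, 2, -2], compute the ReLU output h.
h = [0, 2, 0]

ReLU applied element-wise: max(0,-4)=0, max(0,2)=2, max(0,-2)=0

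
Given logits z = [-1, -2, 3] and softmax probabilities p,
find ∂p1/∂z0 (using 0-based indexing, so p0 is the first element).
∂p1/∂z0 = -0.0001175

p = softmax(z) = [0.01787, 0.006573, 0.9756]
p1 = 0.006573, p0 = 0.01787

∂p1/∂z0 = -p1 × p0 = -0.006573 × 0.01787 = -0.0001175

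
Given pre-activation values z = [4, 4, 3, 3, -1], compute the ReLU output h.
h = [4, 4, 3, 3, 0]

ReLU applied element-wise: max(0,4)=4, max(0,4)=4, max(0,3)=3, max(0,3)=3, max(0,-1)=0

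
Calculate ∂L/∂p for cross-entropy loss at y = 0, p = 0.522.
∂L/∂p = 2.092

∂L/∂p = -y/p + (1-y)/(1-p) = 0 + 1/0.478 = 2.092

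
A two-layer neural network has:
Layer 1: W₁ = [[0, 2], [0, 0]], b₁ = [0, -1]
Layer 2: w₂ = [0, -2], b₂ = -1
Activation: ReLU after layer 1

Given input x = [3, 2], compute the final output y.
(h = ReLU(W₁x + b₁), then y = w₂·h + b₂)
y = -1

Layer 1 pre-activation: z₁ = [4, -1]
After ReLU: h = [4, 0]
Layer 2 output: y = 0×4 + -2×0 + -1 = -1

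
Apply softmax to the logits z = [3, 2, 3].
p = [0.4223, 0.1554, 0.4223]

exp(z) = [20.09, 7.389, 20.09]
Sum = 47.56
p = [0.4223, 0.1554, 0.4223]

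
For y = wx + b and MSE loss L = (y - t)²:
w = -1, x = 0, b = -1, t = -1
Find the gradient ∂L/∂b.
∂L/∂b = 0

y = wx + b = (-1)(0) + -1 = -1
∂L/∂y = 2(y - t) = 2(-1 - -1) = 0
∂y/∂b = 1
∂L/∂b = ∂L/∂y · ∂y/∂b = 0 × 1 = 0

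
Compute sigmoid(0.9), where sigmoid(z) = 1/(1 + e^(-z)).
0.7109

sigmoid(0.9) = 1/(1 + e^(-0.9)) = 1/(1 + 0.4066) = 0.7109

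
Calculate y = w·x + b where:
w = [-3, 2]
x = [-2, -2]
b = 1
y = 3

y = (-3)(-2) + (2)(-2) + 1 = 3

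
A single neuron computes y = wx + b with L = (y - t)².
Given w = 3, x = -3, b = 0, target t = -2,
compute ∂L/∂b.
∂L/∂b = -14

y = wx + b = (3)(-3) + 0 = -9
∂L/∂y = 2(y - t) = 2(-9 - -2) = -14
∂y/∂b = 1
∂L/∂b = ∂L/∂y · ∂y/∂b = -14 × 1 = -14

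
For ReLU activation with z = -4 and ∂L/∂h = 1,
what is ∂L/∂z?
∂L/∂z = 0

h = ReLU(-4) = 0
Since z < 0: ∂h/∂z = 0
∂L/∂z = ∂L/∂h · ∂h/∂z = 1 × 0 = 0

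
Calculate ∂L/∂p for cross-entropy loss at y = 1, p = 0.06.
∂L/∂p = -16.67

∂L/∂p = -y/p + (1-y)/(1-p) = -1/0.06 + 0 = -16.67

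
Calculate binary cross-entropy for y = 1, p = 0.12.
L = 2.12

L = -1·log(0.12) - 0·log(0.88) = -log(0.12) = 2.12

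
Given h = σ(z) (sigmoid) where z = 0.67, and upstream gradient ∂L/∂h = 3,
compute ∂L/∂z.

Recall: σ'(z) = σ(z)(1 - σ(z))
∂L/∂z = 0.6718

σ(0.67) = 0.6615
σ'(0.67) = σ(0.67)(1 - σ(0.67)) = 0.6615 × 0.3385 = 0.2239
∂L/∂z = ∂L/∂h · σ'(z) = 3 × 0.2239 = 0.6718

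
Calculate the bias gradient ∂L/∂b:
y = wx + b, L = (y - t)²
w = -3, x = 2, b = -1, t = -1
∂L/∂b = -12

y = wx + b = (-3)(2) + -1 = -7
∂L/∂y = 2(y - t) = 2(-7 - -1) = -12
∂y/∂b = 1
∂L/∂b = ∂L/∂y · ∂y/∂b = -12 × 1 = -12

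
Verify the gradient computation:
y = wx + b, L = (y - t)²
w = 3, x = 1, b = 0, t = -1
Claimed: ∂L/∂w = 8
Correct

y = (3)(1) + 0 = 3
∂L/∂y = 2(y - t) = 2(3 - -1) = 8
∂y/∂w = x = 1
∂L/∂w = 8 × 1 = 8

Claimed value: 8
Correct: The correct gradient is 8.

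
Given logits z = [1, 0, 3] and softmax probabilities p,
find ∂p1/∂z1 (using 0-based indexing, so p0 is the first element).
∂p1/∂z1 = 0.04025

p = softmax(z) = [0.1142, 0.04201, 0.8438]
p1 = 0.04201

∂p1/∂z1 = p1(1 - p1) = 0.04201 × (1 - 0.04201) = 0.04025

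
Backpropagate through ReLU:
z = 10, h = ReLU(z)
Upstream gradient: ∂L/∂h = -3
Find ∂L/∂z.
∂L/∂z = -3

h = ReLU(10) = 10
Since z > 0: ∂h/∂z = 1
∂L/∂z = ∂L/∂h · ∂h/∂z = -3 × 1 = -3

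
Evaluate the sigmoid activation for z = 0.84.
0.6985

sigmoid(0.84) = 1/(1 + e^(-0.84)) = 1/(1 + 0.4317) = 0.6985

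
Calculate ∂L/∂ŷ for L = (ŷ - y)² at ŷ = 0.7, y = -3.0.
∂L/∂ŷ = 7.4

∂L/∂ŷ = 2(ŷ - y) = 2(0.7 - -3.0) = 2(3.7) = 7.4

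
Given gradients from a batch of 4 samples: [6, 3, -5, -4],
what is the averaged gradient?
Average gradient = 0

Average = (1/4)(6 + 3 + -5 + -4) = 0/4 = 0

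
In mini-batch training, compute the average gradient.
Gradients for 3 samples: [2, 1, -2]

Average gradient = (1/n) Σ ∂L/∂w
Average gradient = 0.3333

Average = (1/3)(2 + 1 + -2) = 1/3 = 0.3333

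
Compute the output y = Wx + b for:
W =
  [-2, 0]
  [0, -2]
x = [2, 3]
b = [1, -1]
y = [-3, -7]

Wx = [-2×2 + 0×3, 0×2 + -2×3]
   = [-4, -6]
y = Wx + b = [-4 + 1, -6 + -1] = [-3, -7]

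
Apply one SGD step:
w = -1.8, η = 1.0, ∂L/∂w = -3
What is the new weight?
w_new = 1.2

w_new = w - η·∂L/∂w = -1.8 - 1.0×(-3) = -1.8 - (-3) = 1.2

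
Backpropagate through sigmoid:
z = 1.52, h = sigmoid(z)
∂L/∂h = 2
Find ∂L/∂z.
∂L/∂z = 0.2945

σ(1.52) = 0.8205
σ'(1.52) = σ(1.52)(1 - σ(1.52)) = 0.8205 × 0.1795 = 0.1473
∂L/∂z = ∂L/∂h · σ'(z) = 2 × 0.1473 = 0.2945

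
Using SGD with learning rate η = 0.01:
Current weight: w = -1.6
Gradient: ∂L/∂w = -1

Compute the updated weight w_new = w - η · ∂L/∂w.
w_new = -1.59

w_new = w - η·∂L/∂w = -1.6 - 0.01×(-1) = -1.6 - (-0.01) = -1.59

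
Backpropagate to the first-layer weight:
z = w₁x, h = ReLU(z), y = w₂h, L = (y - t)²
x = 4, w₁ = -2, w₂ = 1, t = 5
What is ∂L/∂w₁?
∂L/∂w₁ = 0

Forward pass:
z = w₁x = -2×4 = -8
h = ReLU(-8) = 0
y = w₂h = 1×0 = 0

Backward pass:
∂L/∂y = 2(y - t) = 2(0 - 5) = -10
∂y/∂h = w₂ = 1
∂h/∂z = 0 (ReLU derivative)
∂z/∂w₁ = x = 4

∂L/∂w₁ = -10 × 1 × 0 × 4 = 0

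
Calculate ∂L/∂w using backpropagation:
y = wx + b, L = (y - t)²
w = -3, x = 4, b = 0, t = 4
∂L/∂w = -128

y = wx + b = (-3)(4) + 0 = -12
∂L/∂y = 2(y - t) = 2(-12 - 4) = -32
∂y/∂w = x = 4
∂L/∂w = ∂L/∂y · ∂y/∂w = -32 × 4 = -128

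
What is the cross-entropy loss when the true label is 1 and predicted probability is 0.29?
L = 1.238

L = -1·log(0.29) - 0·log(0.71) = -log(0.29) = 1.238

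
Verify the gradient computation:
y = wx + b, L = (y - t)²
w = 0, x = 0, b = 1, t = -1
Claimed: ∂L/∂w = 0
Correct

y = (0)(0) + 1 = 1
∂L/∂y = 2(y - t) = 2(1 - -1) = 4
∂y/∂w = x = 0
∂L/∂w = 4 × 0 = 0

Claimed value: 0
Correct: The correct gradient is 0.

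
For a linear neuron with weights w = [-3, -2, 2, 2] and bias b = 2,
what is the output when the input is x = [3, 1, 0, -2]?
y = -13

y = (-3)(3) + (-2)(1) + (2)(0) + (2)(-2) + 2 = -13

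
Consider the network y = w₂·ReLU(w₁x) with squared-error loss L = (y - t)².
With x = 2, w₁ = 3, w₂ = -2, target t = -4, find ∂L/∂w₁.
∂L/∂w₁ = 64

Forward pass:
z = w₁x = 3×2 = 6
h = ReLU(6) = 6
y = w₂h = -2×6 = -12

Backward pass:
∂L/∂y = 2(y - t) = 2(-12 - -4) = -16
∂y/∂h = w₂ = -2
∂h/∂z = 1 (ReLU derivative)
∂z/∂w₁ = x = 2

∂L/∂w₁ = -16 × -2 × 1 × 2 = 64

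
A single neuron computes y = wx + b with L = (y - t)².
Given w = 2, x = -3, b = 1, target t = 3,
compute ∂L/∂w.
∂L/∂w = 48

y = wx + b = (2)(-3) + 1 = -5
∂L/∂y = 2(y - t) = 2(-5 - 3) = -16
∂y/∂w = x = -3
∂L/∂w = ∂L/∂y · ∂y/∂w = -16 × -3 = 48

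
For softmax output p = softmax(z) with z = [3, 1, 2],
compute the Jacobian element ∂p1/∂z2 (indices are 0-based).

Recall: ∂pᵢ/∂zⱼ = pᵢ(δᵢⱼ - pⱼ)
∂p1/∂z2 = -0.02203

p = softmax(z) = [0.6652, 0.09003, 0.2447]
p1 = 0.09003, p2 = 0.2447

∂p1/∂z2 = -p1 × p2 = -0.09003 × 0.2447 = -0.02203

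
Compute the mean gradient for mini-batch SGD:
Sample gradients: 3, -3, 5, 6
Average gradient = 2.75

Average = (1/4)(3 + -3 + 5 + 6) = 11/4 = 2.75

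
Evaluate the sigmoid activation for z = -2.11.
0.1081

sigmoid(-2.11) = 1/(1 + e^(2.11)) = 1/(1 + 8.248) = 0.1081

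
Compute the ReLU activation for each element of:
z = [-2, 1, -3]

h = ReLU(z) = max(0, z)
h = [0, 1, 0]

ReLU applied element-wise: max(0,-2)=0, max(0,1)=1, max(0,-3)=0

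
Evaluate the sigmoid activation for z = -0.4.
0.4013

sigmoid(-0.4) = 1/(1 + e^(0.4)) = 1/(1 + 1.492) = 0.4013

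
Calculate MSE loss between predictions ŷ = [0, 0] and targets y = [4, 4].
MSE = 16

MSE = (1/2)((0-4)² + (0-4)²) = (1/2)(16 + 16) = 16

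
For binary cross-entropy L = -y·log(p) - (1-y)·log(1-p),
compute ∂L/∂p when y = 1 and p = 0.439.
∂L/∂p = -2.278

∂L/∂p = -y/p + (1-y)/(1-p) = -1/0.439 + 0 = -2.278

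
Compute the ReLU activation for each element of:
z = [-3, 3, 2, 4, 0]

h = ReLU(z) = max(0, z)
h = [0, 3, 2, 4, 0]

ReLU applied element-wise: max(0,-3)=0, max(0,3)=3, max(0,2)=2, max(0,4)=4, max(0,0)=0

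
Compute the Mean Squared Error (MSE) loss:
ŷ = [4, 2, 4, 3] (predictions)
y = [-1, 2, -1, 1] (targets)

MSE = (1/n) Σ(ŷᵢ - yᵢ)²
MSE = 13.5

MSE = (1/4)((4--1)² + (2-2)² + (4--1)² + (3-1)²) = (1/4)(25 + 0 + 25 + 4) = 13.5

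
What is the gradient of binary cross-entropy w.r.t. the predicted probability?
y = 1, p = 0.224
∂L/∂p = -4.464

∂L/∂p = -y/p + (1-y)/(1-p) = -1/0.224 + 0 = -4.464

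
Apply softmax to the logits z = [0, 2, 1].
p = [0.09, 0.6652, 0.2447]

exp(z) = [1, 7.389, 2.718]
Sum = 11.11
p = [0.09, 0.6652, 0.2447]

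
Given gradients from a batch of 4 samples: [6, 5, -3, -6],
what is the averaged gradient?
Average gradient = 0.5

Average = (1/4)(6 + 5 + -3 + -6) = 2/4 = 0.5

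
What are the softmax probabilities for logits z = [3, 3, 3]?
p = [0.3333, 0.3333, 0.3333]

exp(z) = [20.09, 20.09, 20.09]
Sum = 60.26
p = [0.3333, 0.3333, 0.3333]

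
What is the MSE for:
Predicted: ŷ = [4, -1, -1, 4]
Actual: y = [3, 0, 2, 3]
MSE = 3

MSE = (1/4)((4-3)² + (-1-0)² + (-1-2)² + (4-3)²) = (1/4)(1 + 1 + 9 + 1) = 3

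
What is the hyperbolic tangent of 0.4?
0.3799

tanh(0.4) = (e^(0.4) - e^(-0.4))/(e^(0.4) + e^(-0.4)) = 0.3799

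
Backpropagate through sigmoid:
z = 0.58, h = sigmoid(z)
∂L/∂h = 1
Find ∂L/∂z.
∂L/∂z = 0.2301

σ(0.58) = 0.6411
σ'(0.58) = σ(0.58)(1 - σ(0.58)) = 0.6411 × 0.3589 = 0.2301
∂L/∂z = ∂L/∂h · σ'(z) = 1 × 0.2301 = 0.2301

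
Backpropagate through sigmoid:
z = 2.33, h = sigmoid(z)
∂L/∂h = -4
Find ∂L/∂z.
∂L/∂z = -0.3232

σ(2.33) = 0.9113
σ'(2.33) = σ(2.33)(1 - σ(2.33)) = 0.9113 × 0.08867 = 0.08081
∂L/∂z = ∂L/∂h · σ'(z) = -4 × 0.08081 = -0.3232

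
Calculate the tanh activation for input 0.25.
0.2449

tanh(0.25) = (e^(0.25) - e^(-0.25))/(e^(0.25) + e^(-0.25)) = 0.2449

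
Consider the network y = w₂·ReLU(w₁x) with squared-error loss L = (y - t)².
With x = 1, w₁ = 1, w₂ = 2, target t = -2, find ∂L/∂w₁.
∂L/∂w₁ = 16

Forward pass:
z = w₁x = 1×1 = 1
h = ReLU(1) = 1
y = w₂h = 2×1 = 2

Backward pass:
∂L/∂y = 2(y - t) = 2(2 - -2) = 8
∂y/∂h = w₂ = 2
∂h/∂z = 1 (ReLU derivative)
∂z/∂w₁ = x = 1

∂L/∂w₁ = 8 × 2 × 1 × 1 = 16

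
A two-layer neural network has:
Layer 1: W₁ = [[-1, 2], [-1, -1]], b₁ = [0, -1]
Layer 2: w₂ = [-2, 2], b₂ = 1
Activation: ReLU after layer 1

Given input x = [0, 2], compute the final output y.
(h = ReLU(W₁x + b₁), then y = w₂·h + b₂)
y = -7

Layer 1 pre-activation: z₁ = [4, -3]
After ReLU: h = [4, 0]
Layer 2 output: y = -2×4 + 2×0 + 1 = -7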